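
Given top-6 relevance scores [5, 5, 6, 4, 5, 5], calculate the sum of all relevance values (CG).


Cumulative Gain = sum of relevance scores
Position 1: rel=5, running sum=5
Position 2: rel=5, running sum=10
Position 3: rel=6, running sum=16
Position 4: rel=4, running sum=20
Position 5: rel=5, running sum=25
Position 6: rel=5, running sum=30
CG = 30

30


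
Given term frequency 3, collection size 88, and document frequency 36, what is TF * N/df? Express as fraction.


TF * (N/df)
= 3 * (88/36)
= 3 * 22/9
= 22/3

22/3


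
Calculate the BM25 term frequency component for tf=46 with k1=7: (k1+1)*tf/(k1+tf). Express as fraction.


BM25 TF component = (k1+1)*tf / (k1+tf)
k1 = 7, tf = 46
Numerator = (7+1)*46 = 368
Denominator = 7 + 46 = 53
= 368/53 = 368/53

368/53


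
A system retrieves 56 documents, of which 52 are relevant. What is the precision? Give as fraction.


Precision = relevant_retrieved / total_retrieved
= 52 / 56
= 52 / (52 + 4)
= 13/14

13/14


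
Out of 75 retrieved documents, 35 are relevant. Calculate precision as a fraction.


Precision = relevant_retrieved / total_retrieved
= 35 / 75
= 35 / (35 + 40)
= 7/15

7/15


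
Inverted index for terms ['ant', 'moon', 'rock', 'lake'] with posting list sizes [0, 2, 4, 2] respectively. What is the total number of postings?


Summing posting list sizes:
'ant': 0 postings
'moon': 2 postings
'rock': 4 postings
'lake': 2 postings
Total = 0 + 2 + 4 + 2 = 8

8


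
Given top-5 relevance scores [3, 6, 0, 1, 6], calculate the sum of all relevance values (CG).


Cumulative Gain = sum of relevance scores
Position 1: rel=3, running sum=3
Position 2: rel=6, running sum=9
Position 3: rel=0, running sum=9
Position 4: rel=1, running sum=10
Position 5: rel=6, running sum=16
CG = 16

16


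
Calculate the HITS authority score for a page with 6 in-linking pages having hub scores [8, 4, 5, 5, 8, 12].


Authority = sum of hub scores of in-linkers
In-link 1: hub score = 8
In-link 2: hub score = 4
In-link 3: hub score = 5
In-link 4: hub score = 5
In-link 5: hub score = 8
In-link 6: hub score = 12
Authority = 8 + 4 + 5 + 5 + 8 + 12 = 42

42


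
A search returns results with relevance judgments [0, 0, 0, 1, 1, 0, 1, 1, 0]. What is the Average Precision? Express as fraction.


Computing P@k for each relevant position:
Position 1: not relevant
Position 2: not relevant
Position 3: not relevant
Position 4: relevant, P@4 = 1/4 = 1/4
Position 5: relevant, P@5 = 2/5 = 2/5
Position 6: not relevant
Position 7: relevant, P@7 = 3/7 = 3/7
Position 8: relevant, P@8 = 4/8 = 1/2
Position 9: not relevant
Sum of P@k = 1/4 + 2/5 + 3/7 + 1/2 = 221/140
AP = 221/140 / 4 = 221/560

221/560


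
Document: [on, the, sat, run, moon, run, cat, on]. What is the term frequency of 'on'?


Document has 8 words
Scanning for 'on':
Found at positions: [0, 7]
Count = 2

2


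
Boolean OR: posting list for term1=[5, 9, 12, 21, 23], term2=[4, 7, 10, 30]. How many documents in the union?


Boolean OR: find union of posting lists
term1 docs: [5, 9, 12, 21, 23]
term2 docs: [4, 7, 10, 30]
Union: [4, 5, 7, 9, 10, 12, 21, 23, 30]
|union| = 9

9


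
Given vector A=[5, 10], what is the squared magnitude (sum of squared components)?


|A|^2 = sum of squared components
A[0]^2 = 5^2 = 25
A[1]^2 = 10^2 = 100
Sum = 25 + 100 = 125

125


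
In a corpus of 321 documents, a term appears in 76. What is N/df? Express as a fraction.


IDF ratio = N / df
= 321 / 76
= 321/76

321/76


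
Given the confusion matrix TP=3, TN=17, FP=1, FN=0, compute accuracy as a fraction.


Accuracy = (TP + TN) / (TP + TN + FP + FN)
TP + TN = 3 + 17 = 20
Total = 3 + 17 + 1 + 0 = 21
Accuracy = 20 / 21 = 20/21

20/21


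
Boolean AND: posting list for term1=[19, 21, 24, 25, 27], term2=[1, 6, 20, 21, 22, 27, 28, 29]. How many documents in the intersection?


Boolean AND: find intersection of posting lists
term1 docs: [19, 21, 24, 25, 27]
term2 docs: [1, 6, 20, 21, 22, 27, 28, 29]
Intersection: [21, 27]
|intersection| = 2

2


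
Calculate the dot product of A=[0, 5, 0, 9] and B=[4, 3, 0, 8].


Dot product = sum of element-wise products
A[0]*B[0] = 0*4 = 0
A[1]*B[1] = 5*3 = 15
A[2]*B[2] = 0*0 = 0
A[3]*B[3] = 9*8 = 72
Sum = 0 + 15 + 0 + 72 = 87

87


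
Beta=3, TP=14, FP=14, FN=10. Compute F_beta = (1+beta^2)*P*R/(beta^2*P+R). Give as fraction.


P = TP/(TP+FP) = 14/28 = 1/2
R = TP/(TP+FN) = 14/24 = 7/12
beta^2 = 3^2 = 9
(1 + beta^2) = 10
Numerator = (1+beta^2)*P*R = 35/12
Denominator = beta^2*P + R = 9/2 + 7/12 = 61/12
F_beta = 35/61

35/61


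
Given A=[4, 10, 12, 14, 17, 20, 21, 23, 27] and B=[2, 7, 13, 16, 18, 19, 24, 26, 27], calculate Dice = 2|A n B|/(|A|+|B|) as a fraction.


A intersect B = [27]
|A intersect B| = 1
|A| = 9, |B| = 9
Dice = 2*1 / (9+9)
= 2 / 18 = 1/9

1/9


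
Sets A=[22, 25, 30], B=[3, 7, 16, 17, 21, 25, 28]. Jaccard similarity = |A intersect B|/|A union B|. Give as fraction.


A intersect B = [25]
|A intersect B| = 1
A union B = [3, 7, 16, 17, 21, 22, 25, 28, 30]
|A union B| = 9
Jaccard = 1/9 = 1/9

1/9


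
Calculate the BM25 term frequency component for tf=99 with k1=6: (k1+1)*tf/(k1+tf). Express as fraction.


BM25 TF component = (k1+1)*tf / (k1+tf)
k1 = 6, tf = 99
Numerator = (6+1)*99 = 693
Denominator = 6 + 99 = 105
= 693/105 = 33/5

33/5


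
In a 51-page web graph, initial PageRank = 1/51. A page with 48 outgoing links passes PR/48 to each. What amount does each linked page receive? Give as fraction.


Initial PR = 1/51 = 1/51
Outlinks = 48
Contribution per link = PR / outlinks
= 1/51 / 48
= 1/2448

1/2448


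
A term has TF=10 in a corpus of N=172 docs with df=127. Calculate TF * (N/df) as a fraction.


TF * (N/df)
= 10 * (172/127)
= 10 * 172/127
= 1720/127

1720/127


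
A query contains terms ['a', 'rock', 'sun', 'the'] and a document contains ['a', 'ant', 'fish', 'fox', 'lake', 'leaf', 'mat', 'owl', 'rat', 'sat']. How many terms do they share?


Query terms: ['a', 'rock', 'sun', 'the']
Document terms: ['a', 'ant', 'fish', 'fox', 'lake', 'leaf', 'mat', 'owl', 'rat', 'sat']
Common terms: ['a']
Overlap count = 1

1


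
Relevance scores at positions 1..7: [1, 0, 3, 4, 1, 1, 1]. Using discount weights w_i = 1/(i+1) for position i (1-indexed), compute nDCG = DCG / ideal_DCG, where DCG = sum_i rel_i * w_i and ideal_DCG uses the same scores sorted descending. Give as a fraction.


Position discount weights w_i = 1/(i+1) for i=1..7:
Weights = [1/2, 1/3, 1/4, 1/5, 1/6, 1/7, 1/8]
Actual relevance: [1, 0, 3, 4, 1, 1, 1]
DCG = 1/2 + 0/3 + 3/4 + 4/5 + 1/6 + 1/7 + 1/8 = 2087/840
Ideal relevance (sorted desc): [4, 3, 1, 1, 1, 1, 0]
Ideal DCG = 4/2 + 3/3 + 1/4 + 1/5 + 1/6 + 1/7 + 0/8 = 1579/420
nDCG = DCG / ideal_DCG = 2087/840 / 1579/420 = 2087/3158

2087/3158


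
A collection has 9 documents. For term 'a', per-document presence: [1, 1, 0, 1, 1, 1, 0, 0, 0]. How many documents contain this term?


Checking each document for 'a':
Doc 1: present
Doc 2: present
Doc 3: absent
Doc 4: present
Doc 5: present
Doc 6: present
Doc 7: absent
Doc 8: absent
Doc 9: absent
df = sum of presences = 1 + 1 + 0 + 1 + 1 + 1 + 0 + 0 + 0 = 5

5


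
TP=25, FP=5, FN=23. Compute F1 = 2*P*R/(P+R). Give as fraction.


F1 = 2 * P * R / (P + R)
P = TP/(TP+FP) = 25/30 = 5/6
R = TP/(TP+FN) = 25/48 = 25/48
2 * P * R = 2 * 5/6 * 25/48 = 125/144
P + R = 5/6 + 25/48 = 65/48
F1 = 125/144 / 65/48 = 25/39

25/39


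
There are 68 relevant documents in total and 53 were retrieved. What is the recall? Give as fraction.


Recall = retrieved_relevant / total_relevant
= 53 / 68
= 53 / (53 + 15)
= 53/68

53/68


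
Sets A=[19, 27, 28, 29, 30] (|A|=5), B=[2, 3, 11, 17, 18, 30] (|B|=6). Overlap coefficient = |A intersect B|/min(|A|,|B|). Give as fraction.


A intersect B = [30]
|A intersect B| = 1
min(|A|, |B|) = min(5, 6) = 5
Overlap = 1 / 5 = 1/5

1/5


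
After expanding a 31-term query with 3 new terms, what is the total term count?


Original terms: 31
Expansion terms: 3
Total = 31 + 3 = 34

34


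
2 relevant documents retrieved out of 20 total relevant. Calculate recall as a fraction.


Recall = retrieved_relevant / total_relevant
= 2 / 20
= 2 / (2 + 18)
= 1/10

1/10


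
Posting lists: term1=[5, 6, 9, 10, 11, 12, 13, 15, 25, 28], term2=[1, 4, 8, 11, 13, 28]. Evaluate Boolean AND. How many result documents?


Boolean AND: find intersection of posting lists
term1 docs: [5, 6, 9, 10, 11, 12, 13, 15, 25, 28]
term2 docs: [1, 4, 8, 11, 13, 28]
Intersection: [11, 13, 28]
|intersection| = 3

3


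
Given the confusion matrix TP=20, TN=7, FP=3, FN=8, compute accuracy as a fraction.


Accuracy = (TP + TN) / (TP + TN + FP + FN)
TP + TN = 20 + 7 = 27
Total = 20 + 7 + 3 + 8 = 38
Accuracy = 27 / 38 = 27/38

27/38


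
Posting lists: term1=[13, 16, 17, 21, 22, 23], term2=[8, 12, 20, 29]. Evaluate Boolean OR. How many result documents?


Boolean OR: find union of posting lists
term1 docs: [13, 16, 17, 21, 22, 23]
term2 docs: [8, 12, 20, 29]
Union: [8, 12, 13, 16, 17, 20, 21, 22, 23, 29]
|union| = 10

10


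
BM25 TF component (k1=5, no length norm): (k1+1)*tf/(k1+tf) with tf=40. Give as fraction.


BM25 TF component = (k1+1)*tf / (k1+tf)
k1 = 5, tf = 40
Numerator = (5+1)*40 = 240
Denominator = 5 + 40 = 45
= 240/45 = 16/3

16/3


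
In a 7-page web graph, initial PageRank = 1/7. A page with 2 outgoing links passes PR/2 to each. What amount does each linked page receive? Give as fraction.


Initial PR = 1/7 = 1/7
Outlinks = 2
Contribution per link = PR / outlinks
= 1/7 / 2
= 1/14

1/14


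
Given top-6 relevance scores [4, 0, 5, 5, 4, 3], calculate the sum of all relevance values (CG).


Cumulative Gain = sum of relevance scores
Position 1: rel=4, running sum=4
Position 2: rel=0, running sum=4
Position 3: rel=5, running sum=9
Position 4: rel=5, running sum=14
Position 5: rel=4, running sum=18
Position 6: rel=3, running sum=21
CG = 21

21


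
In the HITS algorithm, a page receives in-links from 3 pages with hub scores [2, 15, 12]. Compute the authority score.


Authority = sum of hub scores of in-linkers
In-link 1: hub score = 2
In-link 2: hub score = 15
In-link 3: hub score = 12
Authority = 2 + 15 + 12 = 29

29


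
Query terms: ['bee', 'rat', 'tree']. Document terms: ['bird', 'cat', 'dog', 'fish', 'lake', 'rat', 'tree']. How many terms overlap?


Query terms: ['bee', 'rat', 'tree']
Document terms: ['bird', 'cat', 'dog', 'fish', 'lake', 'rat', 'tree']
Common terms: ['rat', 'tree']
Overlap count = 2

2


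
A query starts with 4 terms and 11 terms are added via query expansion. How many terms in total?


Original terms: 4
Expansion terms: 11
Total = 4 + 11 = 15

15


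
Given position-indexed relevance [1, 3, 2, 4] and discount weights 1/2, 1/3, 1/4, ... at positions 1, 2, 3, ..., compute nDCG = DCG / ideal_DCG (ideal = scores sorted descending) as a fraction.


Position discount weights w_i = 1/(i+1) for i=1..4:
Weights = [1/2, 1/3, 1/4, 1/5]
Actual relevance: [1, 3, 2, 4]
DCG = 1/2 + 3/3 + 2/4 + 4/5 = 14/5
Ideal relevance (sorted desc): [4, 3, 2, 1]
Ideal DCG = 4/2 + 3/3 + 2/4 + 1/5 = 37/10
nDCG = DCG / ideal_DCG = 14/5 / 37/10 = 28/37

28/37


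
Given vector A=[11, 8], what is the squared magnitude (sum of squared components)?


|A|^2 = sum of squared components
A[0]^2 = 11^2 = 121
A[1]^2 = 8^2 = 64
Sum = 121 + 64 = 185

185


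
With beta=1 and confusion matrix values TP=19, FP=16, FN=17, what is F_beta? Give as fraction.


P = TP/(TP+FP) = 19/35 = 19/35
R = TP/(TP+FN) = 19/36 = 19/36
beta^2 = 1^2 = 1
(1 + beta^2) = 2
Numerator = (1+beta^2)*P*R = 361/630
Denominator = beta^2*P + R = 19/35 + 19/36 = 1349/1260
F_beta = 38/71

38/71


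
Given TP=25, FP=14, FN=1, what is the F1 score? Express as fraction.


F1 = 2 * P * R / (P + R)
P = TP/(TP+FP) = 25/39 = 25/39
R = TP/(TP+FN) = 25/26 = 25/26
2 * P * R = 2 * 25/39 * 25/26 = 625/507
P + R = 25/39 + 25/26 = 125/78
F1 = 625/507 / 125/78 = 10/13

10/13


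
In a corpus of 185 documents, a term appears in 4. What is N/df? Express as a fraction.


IDF ratio = N / df
= 185 / 4
= 185/4

185/4


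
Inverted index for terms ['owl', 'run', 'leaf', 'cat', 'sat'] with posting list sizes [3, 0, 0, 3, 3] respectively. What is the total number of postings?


Summing posting list sizes:
'owl': 3 postings
'run': 0 postings
'leaf': 0 postings
'cat': 3 postings
'sat': 3 postings
Total = 3 + 0 + 0 + 3 + 3 = 9

9


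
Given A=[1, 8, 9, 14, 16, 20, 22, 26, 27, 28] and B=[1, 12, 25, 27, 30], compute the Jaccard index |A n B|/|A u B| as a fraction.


A intersect B = [1, 27]
|A intersect B| = 2
A union B = [1, 8, 9, 12, 14, 16, 20, 22, 25, 26, 27, 28, 30]
|A union B| = 13
Jaccard = 2/13 = 2/13

2/13


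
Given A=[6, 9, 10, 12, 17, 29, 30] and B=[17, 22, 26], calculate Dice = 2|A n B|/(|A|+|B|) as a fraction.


A intersect B = [17]
|A intersect B| = 1
|A| = 7, |B| = 3
Dice = 2*1 / (7+3)
= 2 / 10 = 1/5

1/5


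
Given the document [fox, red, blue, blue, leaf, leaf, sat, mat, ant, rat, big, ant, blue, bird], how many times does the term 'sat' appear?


Document has 14 words
Scanning for 'sat':
Found at positions: [6]
Count = 1

1


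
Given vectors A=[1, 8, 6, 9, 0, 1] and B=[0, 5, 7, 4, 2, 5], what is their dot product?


Dot product = sum of element-wise products
A[0]*B[0] = 1*0 = 0
A[1]*B[1] = 8*5 = 40
A[2]*B[2] = 6*7 = 42
A[3]*B[3] = 9*4 = 36
A[4]*B[4] = 0*2 = 0
A[5]*B[5] = 1*5 = 5
Sum = 0 + 40 + 42 + 36 + 0 + 5 = 123

123


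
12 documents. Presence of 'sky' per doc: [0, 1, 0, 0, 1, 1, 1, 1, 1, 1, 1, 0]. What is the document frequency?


Checking each document for 'sky':
Doc 1: absent
Doc 2: present
Doc 3: absent
Doc 4: absent
Doc 5: present
Doc 6: present
Doc 7: present
Doc 8: present
Doc 9: present
Doc 10: present
Doc 11: present
Doc 12: absent
df = sum of presences = 0 + 1 + 0 + 0 + 1 + 1 + 1 + 1 + 1 + 1 + 1 + 0 = 8

8


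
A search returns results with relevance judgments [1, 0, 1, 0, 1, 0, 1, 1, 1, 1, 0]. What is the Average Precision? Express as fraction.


Computing P@k for each relevant position:
Position 1: relevant, P@1 = 1/1 = 1
Position 2: not relevant
Position 3: relevant, P@3 = 2/3 = 2/3
Position 4: not relevant
Position 5: relevant, P@5 = 3/5 = 3/5
Position 6: not relevant
Position 7: relevant, P@7 = 4/7 = 4/7
Position 8: relevant, P@8 = 5/8 = 5/8
Position 9: relevant, P@9 = 6/9 = 2/3
Position 10: relevant, P@10 = 7/10 = 7/10
Position 11: not relevant
Sum of P@k = 1 + 2/3 + 3/5 + 4/7 + 5/8 + 2/3 + 7/10 = 4057/840
AP = 4057/840 / 7 = 4057/5880

4057/5880


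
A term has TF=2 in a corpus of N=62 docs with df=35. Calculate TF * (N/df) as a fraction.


TF * (N/df)
= 2 * (62/35)
= 2 * 62/35
= 124/35

124/35


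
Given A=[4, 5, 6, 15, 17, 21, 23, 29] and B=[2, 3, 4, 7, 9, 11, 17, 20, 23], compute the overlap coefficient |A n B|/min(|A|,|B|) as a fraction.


A intersect B = [4, 17, 23]
|A intersect B| = 3
min(|A|, |B|) = min(8, 9) = 8
Overlap = 3 / 8 = 3/8

3/8


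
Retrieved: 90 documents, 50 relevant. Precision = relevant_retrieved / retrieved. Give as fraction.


Precision = relevant_retrieved / total_retrieved
= 50 / 90
= 50 / (50 + 40)
= 5/9

5/9


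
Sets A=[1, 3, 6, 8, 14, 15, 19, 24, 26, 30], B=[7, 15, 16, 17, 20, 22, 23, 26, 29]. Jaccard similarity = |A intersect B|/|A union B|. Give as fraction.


A intersect B = [15, 26]
|A intersect B| = 2
A union B = [1, 3, 6, 7, 8, 14, 15, 16, 17, 19, 20, 22, 23, 24, 26, 29, 30]
|A union B| = 17
Jaccard = 2/17 = 2/17

2/17


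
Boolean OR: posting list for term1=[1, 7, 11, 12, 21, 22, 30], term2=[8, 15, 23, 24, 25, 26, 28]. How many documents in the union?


Boolean OR: find union of posting lists
term1 docs: [1, 7, 11, 12, 21, 22, 30]
term2 docs: [8, 15, 23, 24, 25, 26, 28]
Union: [1, 7, 8, 11, 12, 15, 21, 22, 23, 24, 25, 26, 28, 30]
|union| = 14

14


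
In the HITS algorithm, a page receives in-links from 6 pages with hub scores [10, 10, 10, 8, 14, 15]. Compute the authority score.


Authority = sum of hub scores of in-linkers
In-link 1: hub score = 10
In-link 2: hub score = 10
In-link 3: hub score = 10
In-link 4: hub score = 8
In-link 5: hub score = 14
In-link 6: hub score = 15
Authority = 10 + 10 + 10 + 8 + 14 + 15 = 67

67


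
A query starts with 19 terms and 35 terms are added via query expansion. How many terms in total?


Original terms: 19
Expansion terms: 35
Total = 19 + 35 = 54

54


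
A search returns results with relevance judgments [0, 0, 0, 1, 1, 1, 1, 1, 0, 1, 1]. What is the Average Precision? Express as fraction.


Computing P@k for each relevant position:
Position 1: not relevant
Position 2: not relevant
Position 3: not relevant
Position 4: relevant, P@4 = 1/4 = 1/4
Position 5: relevant, P@5 = 2/5 = 2/5
Position 6: relevant, P@6 = 3/6 = 1/2
Position 7: relevant, P@7 = 4/7 = 4/7
Position 8: relevant, P@8 = 5/8 = 5/8
Position 9: not relevant
Position 10: relevant, P@10 = 6/10 = 3/5
Position 11: relevant, P@11 = 7/11 = 7/11
Sum of P@k = 1/4 + 2/5 + 1/2 + 4/7 + 5/8 + 3/5 + 7/11 = 2207/616
AP = 2207/616 / 7 = 2207/4312

2207/4312


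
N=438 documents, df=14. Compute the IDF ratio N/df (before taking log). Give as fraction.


IDF ratio = N / df
= 438 / 14
= 219/7

219/7


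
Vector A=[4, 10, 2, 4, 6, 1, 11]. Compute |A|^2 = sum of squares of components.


|A|^2 = sum of squared components
A[0]^2 = 4^2 = 16
A[1]^2 = 10^2 = 100
A[2]^2 = 2^2 = 4
A[3]^2 = 4^2 = 16
A[4]^2 = 6^2 = 36
A[5]^2 = 1^2 = 1
A[6]^2 = 11^2 = 121
Sum = 16 + 100 + 4 + 16 + 36 + 1 + 121 = 294

294


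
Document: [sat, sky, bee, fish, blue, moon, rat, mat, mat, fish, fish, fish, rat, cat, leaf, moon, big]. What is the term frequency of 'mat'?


Document has 17 words
Scanning for 'mat':
Found at positions: [7, 8]
Count = 2

2


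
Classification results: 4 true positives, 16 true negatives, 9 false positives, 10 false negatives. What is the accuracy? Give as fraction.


Accuracy = (TP + TN) / (TP + TN + FP + FN)
TP + TN = 4 + 16 = 20
Total = 4 + 16 + 9 + 10 = 39
Accuracy = 20 / 39 = 20/39

20/39


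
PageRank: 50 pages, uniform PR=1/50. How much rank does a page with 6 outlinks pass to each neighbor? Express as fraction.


Initial PR = 1/50 = 1/50
Outlinks = 6
Contribution per link = PR / outlinks
= 1/50 / 6
= 1/300

1/300


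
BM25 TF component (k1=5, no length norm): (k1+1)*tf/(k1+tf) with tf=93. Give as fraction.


BM25 TF component = (k1+1)*tf / (k1+tf)
k1 = 5, tf = 93
Numerator = (5+1)*93 = 558
Denominator = 5 + 93 = 98
= 558/98 = 279/49

279/49


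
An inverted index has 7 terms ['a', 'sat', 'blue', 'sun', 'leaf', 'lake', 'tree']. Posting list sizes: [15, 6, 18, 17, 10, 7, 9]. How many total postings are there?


Summing posting list sizes:
'a': 15 postings
'sat': 6 postings
'blue': 18 postings
'sun': 17 postings
'leaf': 10 postings
'lake': 7 postings
'tree': 9 postings
Total = 15 + 6 + 18 + 17 + 10 + 7 + 9 = 82

82


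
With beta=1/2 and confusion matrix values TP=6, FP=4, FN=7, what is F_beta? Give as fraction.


P = TP/(TP+FP) = 6/10 = 3/5
R = TP/(TP+FN) = 6/13 = 6/13
beta^2 = 1/2^2 = 1/4
(1 + beta^2) = 5/4
Numerator = (1+beta^2)*P*R = 9/26
Denominator = beta^2*P + R = 3/20 + 6/13 = 159/260
F_beta = 30/53

30/53


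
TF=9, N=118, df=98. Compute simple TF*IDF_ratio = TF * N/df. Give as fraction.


TF * (N/df)
= 9 * (118/98)
= 9 * 59/49
= 531/49

531/49


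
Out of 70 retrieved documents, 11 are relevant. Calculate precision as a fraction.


Precision = relevant_retrieved / total_retrieved
= 11 / 70
= 11 / (11 + 59)
= 11/70

11/70


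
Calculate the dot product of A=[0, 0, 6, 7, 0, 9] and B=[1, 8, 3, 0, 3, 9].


Dot product = sum of element-wise products
A[0]*B[0] = 0*1 = 0
A[1]*B[1] = 0*8 = 0
A[2]*B[2] = 6*3 = 18
A[3]*B[3] = 7*0 = 0
A[4]*B[4] = 0*3 = 0
A[5]*B[5] = 9*9 = 81
Sum = 0 + 0 + 18 + 0 + 0 + 81 = 99

99


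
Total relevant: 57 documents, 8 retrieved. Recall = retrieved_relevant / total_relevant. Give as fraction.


Recall = retrieved_relevant / total_relevant
= 8 / 57
= 8 / (8 + 49)
= 8/57

8/57


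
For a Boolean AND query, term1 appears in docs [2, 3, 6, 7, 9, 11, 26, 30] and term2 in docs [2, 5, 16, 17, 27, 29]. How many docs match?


Boolean AND: find intersection of posting lists
term1 docs: [2, 3, 6, 7, 9, 11, 26, 30]
term2 docs: [2, 5, 16, 17, 27, 29]
Intersection: [2]
|intersection| = 1

1


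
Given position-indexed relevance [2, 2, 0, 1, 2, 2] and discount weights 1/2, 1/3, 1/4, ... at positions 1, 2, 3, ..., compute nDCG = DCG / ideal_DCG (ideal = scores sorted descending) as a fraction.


Position discount weights w_i = 1/(i+1) for i=1..6:
Weights = [1/2, 1/3, 1/4, 1/5, 1/6, 1/7]
Actual relevance: [2, 2, 0, 1, 2, 2]
DCG = 2/2 + 2/3 + 0/4 + 1/5 + 2/6 + 2/7 = 87/35
Ideal relevance (sorted desc): [2, 2, 2, 2, 1, 0]
Ideal DCG = 2/2 + 2/3 + 2/4 + 2/5 + 1/6 + 0/7 = 41/15
nDCG = DCG / ideal_DCG = 87/35 / 41/15 = 261/287

261/287


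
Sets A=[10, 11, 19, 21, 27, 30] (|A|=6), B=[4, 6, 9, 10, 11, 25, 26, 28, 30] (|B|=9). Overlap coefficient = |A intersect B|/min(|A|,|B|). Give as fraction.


A intersect B = [10, 11, 30]
|A intersect B| = 3
min(|A|, |B|) = min(6, 9) = 6
Overlap = 3 / 6 = 1/2

1/2


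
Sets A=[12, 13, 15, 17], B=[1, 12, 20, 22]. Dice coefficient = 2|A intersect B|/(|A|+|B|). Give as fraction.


A intersect B = [12]
|A intersect B| = 1
|A| = 4, |B| = 4
Dice = 2*1 / (4+4)
= 2 / 8 = 1/4

1/4


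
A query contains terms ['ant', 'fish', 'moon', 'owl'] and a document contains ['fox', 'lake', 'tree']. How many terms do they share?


Query terms: ['ant', 'fish', 'moon', 'owl']
Document terms: ['fox', 'lake', 'tree']
Common terms: []
Overlap count = 0

0


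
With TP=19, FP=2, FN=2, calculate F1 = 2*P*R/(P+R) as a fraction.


F1 = 2 * P * R / (P + R)
P = TP/(TP+FP) = 19/21 = 19/21
R = TP/(TP+FN) = 19/21 = 19/21
2 * P * R = 2 * 19/21 * 19/21 = 722/441
P + R = 19/21 + 19/21 = 38/21
F1 = 722/441 / 38/21 = 19/21

19/21


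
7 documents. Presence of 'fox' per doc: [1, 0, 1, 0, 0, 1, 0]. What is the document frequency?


Checking each document for 'fox':
Doc 1: present
Doc 2: absent
Doc 3: present
Doc 4: absent
Doc 5: absent
Doc 6: present
Doc 7: absent
df = sum of presences = 1 + 0 + 1 + 0 + 0 + 1 + 0 = 3

3


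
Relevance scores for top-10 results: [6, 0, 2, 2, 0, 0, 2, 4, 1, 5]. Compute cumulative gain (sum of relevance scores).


Cumulative Gain = sum of relevance scores
Position 1: rel=6, running sum=6
Position 2: rel=0, running sum=6
Position 3: rel=2, running sum=8
Position 4: rel=2, running sum=10
Position 5: rel=0, running sum=10
Position 6: rel=0, running sum=10
Position 7: rel=2, running sum=12
Position 8: rel=4, running sum=16
Position 9: rel=1, running sum=17
Position 10: rel=5, running sum=22
CG = 22

22


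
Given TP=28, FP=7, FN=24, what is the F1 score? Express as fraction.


F1 = 2 * P * R / (P + R)
P = TP/(TP+FP) = 28/35 = 4/5
R = TP/(TP+FN) = 28/52 = 7/13
2 * P * R = 2 * 4/5 * 7/13 = 56/65
P + R = 4/5 + 7/13 = 87/65
F1 = 56/65 / 87/65 = 56/87

56/87


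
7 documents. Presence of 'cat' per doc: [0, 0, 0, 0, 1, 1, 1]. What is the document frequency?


Checking each document for 'cat':
Doc 1: absent
Doc 2: absent
Doc 3: absent
Doc 4: absent
Doc 5: present
Doc 6: present
Doc 7: present
df = sum of presences = 0 + 0 + 0 + 0 + 1 + 1 + 1 = 3

3


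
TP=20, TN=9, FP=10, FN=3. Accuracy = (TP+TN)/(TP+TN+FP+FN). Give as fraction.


Accuracy = (TP + TN) / (TP + TN + FP + FN)
TP + TN = 20 + 9 = 29
Total = 20 + 9 + 10 + 3 = 42
Accuracy = 29 / 42 = 29/42

29/42


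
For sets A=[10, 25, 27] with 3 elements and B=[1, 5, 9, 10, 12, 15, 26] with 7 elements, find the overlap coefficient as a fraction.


A intersect B = [10]
|A intersect B| = 1
min(|A|, |B|) = min(3, 7) = 3
Overlap = 1 / 3 = 1/3

1/3


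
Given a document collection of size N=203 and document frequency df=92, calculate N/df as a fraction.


IDF ratio = N / df
= 203 / 92
= 203/92

203/92


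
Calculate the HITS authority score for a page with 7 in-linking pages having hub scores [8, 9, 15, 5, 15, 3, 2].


Authority = sum of hub scores of in-linkers
In-link 1: hub score = 8
In-link 2: hub score = 9
In-link 3: hub score = 15
In-link 4: hub score = 5
In-link 5: hub score = 15
In-link 6: hub score = 3
In-link 7: hub score = 2
Authority = 8 + 9 + 15 + 5 + 15 + 3 + 2 = 57

57


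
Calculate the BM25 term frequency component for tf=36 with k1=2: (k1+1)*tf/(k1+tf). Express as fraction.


BM25 TF component = (k1+1)*tf / (k1+tf)
k1 = 2, tf = 36
Numerator = (2+1)*36 = 108
Denominator = 2 + 36 = 38
= 108/38 = 54/19

54/19


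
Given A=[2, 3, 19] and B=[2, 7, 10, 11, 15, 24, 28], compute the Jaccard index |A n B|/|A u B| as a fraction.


A intersect B = [2]
|A intersect B| = 1
A union B = [2, 3, 7, 10, 11, 15, 19, 24, 28]
|A union B| = 9
Jaccard = 1/9 = 1/9

1/9


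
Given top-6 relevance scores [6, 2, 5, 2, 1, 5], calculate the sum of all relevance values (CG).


Cumulative Gain = sum of relevance scores
Position 1: rel=6, running sum=6
Position 2: rel=2, running sum=8
Position 3: rel=5, running sum=13
Position 4: rel=2, running sum=15
Position 5: rel=1, running sum=16
Position 6: rel=5, running sum=21
CG = 21

21


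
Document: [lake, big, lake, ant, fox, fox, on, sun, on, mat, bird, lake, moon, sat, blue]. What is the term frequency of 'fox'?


Document has 15 words
Scanning for 'fox':
Found at positions: [4, 5]
Count = 2

2


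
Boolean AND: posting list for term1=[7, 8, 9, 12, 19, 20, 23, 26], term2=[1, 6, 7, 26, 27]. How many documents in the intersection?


Boolean AND: find intersection of posting lists
term1 docs: [7, 8, 9, 12, 19, 20, 23, 26]
term2 docs: [1, 6, 7, 26, 27]
Intersection: [7, 26]
|intersection| = 2

2


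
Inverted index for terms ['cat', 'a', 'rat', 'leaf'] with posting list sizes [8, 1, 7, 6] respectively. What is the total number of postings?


Summing posting list sizes:
'cat': 8 postings
'a': 1 postings
'rat': 7 postings
'leaf': 6 postings
Total = 8 + 1 + 7 + 6 = 22

22


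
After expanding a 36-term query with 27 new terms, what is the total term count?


Original terms: 36
Expansion terms: 27
Total = 36 + 27 = 63

63


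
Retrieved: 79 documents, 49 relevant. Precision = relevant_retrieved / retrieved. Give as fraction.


Precision = relevant_retrieved / total_retrieved
= 49 / 79
= 49 / (49 + 30)
= 49/79

49/79


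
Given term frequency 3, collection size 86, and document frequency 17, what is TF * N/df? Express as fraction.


TF * (N/df)
= 3 * (86/17)
= 3 * 86/17
= 258/17

258/17


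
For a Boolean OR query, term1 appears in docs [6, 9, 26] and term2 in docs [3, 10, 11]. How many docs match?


Boolean OR: find union of posting lists
term1 docs: [6, 9, 26]
term2 docs: [3, 10, 11]
Union: [3, 6, 9, 10, 11, 26]
|union| = 6

6


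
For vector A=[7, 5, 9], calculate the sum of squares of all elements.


|A|^2 = sum of squared components
A[0]^2 = 7^2 = 49
A[1]^2 = 5^2 = 25
A[2]^2 = 9^2 = 81
Sum = 49 + 25 + 81 = 155

155


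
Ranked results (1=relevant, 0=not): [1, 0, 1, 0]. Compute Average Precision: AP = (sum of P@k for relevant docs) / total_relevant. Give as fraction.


Computing P@k for each relevant position:
Position 1: relevant, P@1 = 1/1 = 1
Position 2: not relevant
Position 3: relevant, P@3 = 2/3 = 2/3
Position 4: not relevant
Sum of P@k = 1 + 2/3 = 5/3
AP = 5/3 / 2 = 5/6

5/6


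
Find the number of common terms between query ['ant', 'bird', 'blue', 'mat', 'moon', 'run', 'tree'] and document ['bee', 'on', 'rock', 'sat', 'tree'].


Query terms: ['ant', 'bird', 'blue', 'mat', 'moon', 'run', 'tree']
Document terms: ['bee', 'on', 'rock', 'sat', 'tree']
Common terms: ['tree']
Overlap count = 1

1


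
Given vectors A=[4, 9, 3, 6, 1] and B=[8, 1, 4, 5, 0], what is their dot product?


Dot product = sum of element-wise products
A[0]*B[0] = 4*8 = 32
A[1]*B[1] = 9*1 = 9
A[2]*B[2] = 3*4 = 12
A[3]*B[3] = 6*5 = 30
A[4]*B[4] = 1*0 = 0
Sum = 32 + 9 + 12 + 30 + 0 = 83

83


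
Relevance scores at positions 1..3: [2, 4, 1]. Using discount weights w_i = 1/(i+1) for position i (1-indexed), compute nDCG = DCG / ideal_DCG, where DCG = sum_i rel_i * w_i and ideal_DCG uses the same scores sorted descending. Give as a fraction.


Position discount weights w_i = 1/(i+1) for i=1..3:
Weights = [1/2, 1/3, 1/4]
Actual relevance: [2, 4, 1]
DCG = 2/2 + 4/3 + 1/4 = 31/12
Ideal relevance (sorted desc): [4, 2, 1]
Ideal DCG = 4/2 + 2/3 + 1/4 = 35/12
nDCG = DCG / ideal_DCG = 31/12 / 35/12 = 31/35

31/35


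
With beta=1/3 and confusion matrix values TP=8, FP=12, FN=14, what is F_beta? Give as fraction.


P = TP/(TP+FP) = 8/20 = 2/5
R = TP/(TP+FN) = 8/22 = 4/11
beta^2 = 1/3^2 = 1/9
(1 + beta^2) = 10/9
Numerator = (1+beta^2)*P*R = 16/99
Denominator = beta^2*P + R = 2/45 + 4/11 = 202/495
F_beta = 40/101

40/101


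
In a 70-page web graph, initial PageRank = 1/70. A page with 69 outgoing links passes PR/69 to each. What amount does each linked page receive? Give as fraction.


Initial PR = 1/70 = 1/70
Outlinks = 69
Contribution per link = PR / outlinks
= 1/70 / 69
= 1/4830

1/4830


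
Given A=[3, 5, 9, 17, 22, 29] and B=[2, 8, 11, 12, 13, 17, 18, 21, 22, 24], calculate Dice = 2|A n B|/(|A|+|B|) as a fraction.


A intersect B = [17, 22]
|A intersect B| = 2
|A| = 6, |B| = 10
Dice = 2*2 / (6+10)
= 4 / 16 = 1/4

1/4


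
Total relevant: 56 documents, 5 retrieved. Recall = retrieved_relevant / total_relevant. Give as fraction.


Recall = retrieved_relevant / total_relevant
= 5 / 56
= 5 / (5 + 51)
= 5/56

5/56


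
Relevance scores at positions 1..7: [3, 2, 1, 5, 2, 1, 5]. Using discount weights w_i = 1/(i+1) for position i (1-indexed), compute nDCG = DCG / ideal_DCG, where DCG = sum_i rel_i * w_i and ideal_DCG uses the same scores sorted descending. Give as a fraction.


Position discount weights w_i = 1/(i+1) for i=1..7:
Weights = [1/2, 1/3, 1/4, 1/5, 1/6, 1/7, 1/8]
Actual relevance: [3, 2, 1, 5, 2, 1, 5]
DCG = 3/2 + 2/3 + 1/4 + 5/5 + 2/6 + 1/7 + 5/8 = 253/56
Ideal relevance (sorted desc): [5, 5, 3, 2, 2, 1, 1]
Ideal DCG = 5/2 + 5/3 + 3/4 + 2/5 + 2/6 + 1/7 + 1/8 = 1657/280
nDCG = DCG / ideal_DCG = 253/56 / 1657/280 = 1265/1657

1265/1657


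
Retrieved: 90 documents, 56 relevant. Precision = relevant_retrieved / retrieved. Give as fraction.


Precision = relevant_retrieved / total_retrieved
= 56 / 90
= 56 / (56 + 34)
= 28/45

28/45


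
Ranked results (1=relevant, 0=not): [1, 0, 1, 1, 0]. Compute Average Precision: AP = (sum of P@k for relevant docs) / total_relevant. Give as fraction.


Computing P@k for each relevant position:
Position 1: relevant, P@1 = 1/1 = 1
Position 2: not relevant
Position 3: relevant, P@3 = 2/3 = 2/3
Position 4: relevant, P@4 = 3/4 = 3/4
Position 5: not relevant
Sum of P@k = 1 + 2/3 + 3/4 = 29/12
AP = 29/12 / 3 = 29/36

29/36


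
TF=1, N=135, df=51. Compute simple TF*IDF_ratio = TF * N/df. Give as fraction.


TF * (N/df)
= 1 * (135/51)
= 1 * 45/17
= 45/17

45/17


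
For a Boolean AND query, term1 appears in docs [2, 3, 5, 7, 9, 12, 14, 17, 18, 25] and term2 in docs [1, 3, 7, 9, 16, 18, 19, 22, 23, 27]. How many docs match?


Boolean AND: find intersection of posting lists
term1 docs: [2, 3, 5, 7, 9, 12, 14, 17, 18, 25]
term2 docs: [1, 3, 7, 9, 16, 18, 19, 22, 23, 27]
Intersection: [3, 7, 9, 18]
|intersection| = 4

4


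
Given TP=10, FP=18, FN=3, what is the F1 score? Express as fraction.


F1 = 2 * P * R / (P + R)
P = TP/(TP+FP) = 10/28 = 5/14
R = TP/(TP+FN) = 10/13 = 10/13
2 * P * R = 2 * 5/14 * 10/13 = 50/91
P + R = 5/14 + 10/13 = 205/182
F1 = 50/91 / 205/182 = 20/41

20/41


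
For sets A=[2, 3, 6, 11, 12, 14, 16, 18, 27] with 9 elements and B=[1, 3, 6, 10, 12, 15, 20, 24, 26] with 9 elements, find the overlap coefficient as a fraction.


A intersect B = [3, 6, 12]
|A intersect B| = 3
min(|A|, |B|) = min(9, 9) = 9
Overlap = 3 / 9 = 1/3

1/3


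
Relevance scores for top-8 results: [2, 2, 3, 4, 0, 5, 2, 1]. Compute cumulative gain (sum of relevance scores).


Cumulative Gain = sum of relevance scores
Position 1: rel=2, running sum=2
Position 2: rel=2, running sum=4
Position 3: rel=3, running sum=7
Position 4: rel=4, running sum=11
Position 5: rel=0, running sum=11
Position 6: rel=5, running sum=16
Position 7: rel=2, running sum=18
Position 8: rel=1, running sum=19
CG = 19

19


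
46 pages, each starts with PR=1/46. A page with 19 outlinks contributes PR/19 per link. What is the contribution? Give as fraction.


Initial PR = 1/46 = 1/46
Outlinks = 19
Contribution per link = PR / outlinks
= 1/46 / 19
= 1/874

1/874


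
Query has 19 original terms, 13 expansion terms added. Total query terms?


Original terms: 19
Expansion terms: 13
Total = 19 + 13 = 32

32


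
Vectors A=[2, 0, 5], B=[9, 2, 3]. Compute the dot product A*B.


Dot product = sum of element-wise products
A[0]*B[0] = 2*9 = 18
A[1]*B[1] = 0*2 = 0
A[2]*B[2] = 5*3 = 15
Sum = 18 + 0 + 15 = 33

33


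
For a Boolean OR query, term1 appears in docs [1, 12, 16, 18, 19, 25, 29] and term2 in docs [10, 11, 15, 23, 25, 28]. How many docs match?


Boolean OR: find union of posting lists
term1 docs: [1, 12, 16, 18, 19, 25, 29]
term2 docs: [10, 11, 15, 23, 25, 28]
Union: [1, 10, 11, 12, 15, 16, 18, 19, 23, 25, 28, 29]
|union| = 12

12


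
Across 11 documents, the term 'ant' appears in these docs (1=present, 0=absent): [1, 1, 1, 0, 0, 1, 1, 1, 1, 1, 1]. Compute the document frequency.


Checking each document for 'ant':
Doc 1: present
Doc 2: present
Doc 3: present
Doc 4: absent
Doc 5: absent
Doc 6: present
Doc 7: present
Doc 8: present
Doc 9: present
Doc 10: present
Doc 11: present
df = sum of presences = 1 + 1 + 1 + 0 + 0 + 1 + 1 + 1 + 1 + 1 + 1 = 9

9


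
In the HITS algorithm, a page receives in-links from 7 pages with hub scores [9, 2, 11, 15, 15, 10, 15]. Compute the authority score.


Authority = sum of hub scores of in-linkers
In-link 1: hub score = 9
In-link 2: hub score = 2
In-link 3: hub score = 11
In-link 4: hub score = 15
In-link 5: hub score = 15
In-link 6: hub score = 10
In-link 7: hub score = 15
Authority = 9 + 2 + 11 + 15 + 15 + 10 + 15 = 77

77


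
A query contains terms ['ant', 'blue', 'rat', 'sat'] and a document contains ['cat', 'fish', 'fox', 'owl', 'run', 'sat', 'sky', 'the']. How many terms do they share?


Query terms: ['ant', 'blue', 'rat', 'sat']
Document terms: ['cat', 'fish', 'fox', 'owl', 'run', 'sat', 'sky', 'the']
Common terms: ['sat']
Overlap count = 1

1


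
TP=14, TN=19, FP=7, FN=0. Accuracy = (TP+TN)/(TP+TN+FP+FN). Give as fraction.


Accuracy = (TP + TN) / (TP + TN + FP + FN)
TP + TN = 14 + 19 = 33
Total = 14 + 19 + 7 + 0 = 40
Accuracy = 33 / 40 = 33/40

33/40


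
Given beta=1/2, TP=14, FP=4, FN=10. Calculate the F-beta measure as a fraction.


P = TP/(TP+FP) = 14/18 = 7/9
R = TP/(TP+FN) = 14/24 = 7/12
beta^2 = 1/2^2 = 1/4
(1 + beta^2) = 5/4
Numerator = (1+beta^2)*P*R = 245/432
Denominator = beta^2*P + R = 7/36 + 7/12 = 7/9
F_beta = 35/48

35/48


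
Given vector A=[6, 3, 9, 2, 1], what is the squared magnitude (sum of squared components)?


|A|^2 = sum of squared components
A[0]^2 = 6^2 = 36
A[1]^2 = 3^2 = 9
A[2]^2 = 9^2 = 81
A[3]^2 = 2^2 = 4
A[4]^2 = 1^2 = 1
Sum = 36 + 9 + 81 + 4 + 1 = 131

131


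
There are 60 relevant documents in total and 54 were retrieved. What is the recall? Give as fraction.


Recall = retrieved_relevant / total_relevant
= 54 / 60
= 54 / (54 + 6)
= 9/10

9/10


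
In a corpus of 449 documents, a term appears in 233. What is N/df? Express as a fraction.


IDF ratio = N / df
= 449 / 233
= 449/233

449/233


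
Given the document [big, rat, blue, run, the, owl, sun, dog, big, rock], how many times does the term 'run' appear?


Document has 10 words
Scanning for 'run':
Found at positions: [3]
Count = 1

1


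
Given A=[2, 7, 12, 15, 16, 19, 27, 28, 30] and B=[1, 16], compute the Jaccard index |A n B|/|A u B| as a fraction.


A intersect B = [16]
|A intersect B| = 1
A union B = [1, 2, 7, 12, 15, 16, 19, 27, 28, 30]
|A union B| = 10
Jaccard = 1/10 = 1/10

1/10


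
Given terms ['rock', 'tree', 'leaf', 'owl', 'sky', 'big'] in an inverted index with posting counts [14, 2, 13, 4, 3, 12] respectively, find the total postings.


Summing posting list sizes:
'rock': 14 postings
'tree': 2 postings
'leaf': 13 postings
'owl': 4 postings
'sky': 3 postings
'big': 12 postings
Total = 14 + 2 + 13 + 4 + 3 + 12 = 48

48


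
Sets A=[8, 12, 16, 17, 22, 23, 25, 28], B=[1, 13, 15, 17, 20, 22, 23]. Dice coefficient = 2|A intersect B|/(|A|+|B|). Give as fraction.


A intersect B = [17, 22, 23]
|A intersect B| = 3
|A| = 8, |B| = 7
Dice = 2*3 / (8+7)
= 6 / 15 = 2/5

2/5


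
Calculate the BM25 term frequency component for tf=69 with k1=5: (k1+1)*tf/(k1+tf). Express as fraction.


BM25 TF component = (k1+1)*tf / (k1+tf)
k1 = 5, tf = 69
Numerator = (5+1)*69 = 414
Denominator = 5 + 69 = 74
= 414/74 = 207/37

207/37


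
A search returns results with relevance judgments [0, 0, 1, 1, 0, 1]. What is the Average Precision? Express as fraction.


Computing P@k for each relevant position:
Position 1: not relevant
Position 2: not relevant
Position 3: relevant, P@3 = 1/3 = 1/3
Position 4: relevant, P@4 = 2/4 = 1/2
Position 5: not relevant
Position 6: relevant, P@6 = 3/6 = 1/2
Sum of P@k = 1/3 + 1/2 + 1/2 = 4/3
AP = 4/3 / 3 = 4/9

4/9


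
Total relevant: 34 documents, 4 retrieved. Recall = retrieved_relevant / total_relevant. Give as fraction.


Recall = retrieved_relevant / total_relevant
= 4 / 34
= 4 / (4 + 30)
= 2/17

2/17


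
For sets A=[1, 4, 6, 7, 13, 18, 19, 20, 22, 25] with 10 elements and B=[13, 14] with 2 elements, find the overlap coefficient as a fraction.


A intersect B = [13]
|A intersect B| = 1
min(|A|, |B|) = min(10, 2) = 2
Overlap = 1 / 2 = 1/2

1/2


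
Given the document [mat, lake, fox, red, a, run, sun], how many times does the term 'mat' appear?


Document has 7 words
Scanning for 'mat':
Found at positions: [0]
Count = 1

1


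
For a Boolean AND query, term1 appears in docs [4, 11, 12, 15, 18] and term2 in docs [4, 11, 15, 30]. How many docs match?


Boolean AND: find intersection of posting lists
term1 docs: [4, 11, 12, 15, 18]
term2 docs: [4, 11, 15, 30]
Intersection: [4, 11, 15]
|intersection| = 3

3


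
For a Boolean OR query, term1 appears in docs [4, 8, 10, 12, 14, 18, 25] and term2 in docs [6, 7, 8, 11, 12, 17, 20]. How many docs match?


Boolean OR: find union of posting lists
term1 docs: [4, 8, 10, 12, 14, 18, 25]
term2 docs: [6, 7, 8, 11, 12, 17, 20]
Union: [4, 6, 7, 8, 10, 11, 12, 14, 17, 18, 20, 25]
|union| = 12

12


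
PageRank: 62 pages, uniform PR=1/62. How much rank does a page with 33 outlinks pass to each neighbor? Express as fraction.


Initial PR = 1/62 = 1/62
Outlinks = 33
Contribution per link = PR / outlinks
= 1/62 / 33
= 1/2046

1/2046


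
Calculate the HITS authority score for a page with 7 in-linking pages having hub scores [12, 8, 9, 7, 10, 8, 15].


Authority = sum of hub scores of in-linkers
In-link 1: hub score = 12
In-link 2: hub score = 8
In-link 3: hub score = 9
In-link 4: hub score = 7
In-link 5: hub score = 10
In-link 6: hub score = 8
In-link 7: hub score = 15
Authority = 12 + 8 + 9 + 7 + 10 + 8 + 15 = 69

69


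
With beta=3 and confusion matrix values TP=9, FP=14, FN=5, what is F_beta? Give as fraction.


P = TP/(TP+FP) = 9/23 = 9/23
R = TP/(TP+FN) = 9/14 = 9/14
beta^2 = 3^2 = 9
(1 + beta^2) = 10
Numerator = (1+beta^2)*P*R = 405/161
Denominator = beta^2*P + R = 81/23 + 9/14 = 1341/322
F_beta = 90/149

90/149


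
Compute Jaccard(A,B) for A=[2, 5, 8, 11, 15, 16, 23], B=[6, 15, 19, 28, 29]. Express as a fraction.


A intersect B = [15]
|A intersect B| = 1
A union B = [2, 5, 6, 8, 11, 15, 16, 19, 23, 28, 29]
|A union B| = 11
Jaccard = 1/11 = 1/11

1/11


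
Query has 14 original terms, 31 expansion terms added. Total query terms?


Original terms: 14
Expansion terms: 31
Total = 14 + 31 = 45

45
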